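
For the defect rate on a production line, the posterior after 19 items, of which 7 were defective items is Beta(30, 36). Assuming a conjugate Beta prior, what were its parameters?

Beta(23, 24)

Beta is conjugate to the binomial likelihood: posterior = Beta(α+s, β+f).
So α = 30 − 7 = 23 and β = 36 − 12 = 24.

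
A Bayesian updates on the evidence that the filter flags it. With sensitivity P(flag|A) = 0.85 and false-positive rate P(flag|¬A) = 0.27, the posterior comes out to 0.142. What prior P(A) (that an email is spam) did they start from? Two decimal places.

P(A) = 0.05

Bayes' rule in odds form gives O(A|E) = O(A)·[P(E|A)/P(E|¬A)], hence O(A) = O(A|E)/LR.
Posterior odds = 0.142/(1−0.142) = 0.1655. LR = 0.85/0.27 = 3.1481.
Prior odds = 0.1655/3.1481 = 0.0526, so P(A) = 0.0526/(1+0.0526) ≈ 0.05.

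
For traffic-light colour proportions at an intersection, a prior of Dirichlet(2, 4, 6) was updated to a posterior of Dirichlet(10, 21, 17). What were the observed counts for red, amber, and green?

For a Dirichlet(α) prior with multinomial counts c, the posterior is Dirichlet(α + c) componentwise.
Counts are posterior − prior componentwise: 10−2=8, 21−4=17, 17−6=11.

counts (8, 17, 11)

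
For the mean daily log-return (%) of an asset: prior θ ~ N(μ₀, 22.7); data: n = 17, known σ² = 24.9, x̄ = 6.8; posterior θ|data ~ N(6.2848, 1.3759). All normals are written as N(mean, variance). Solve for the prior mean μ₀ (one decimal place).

The posterior mean is a precision-weighted average: μ_n = (τ₀μ₀ + τ_data·x̄)/(τ₀+τ_data), with τ₀=1/σ₀² and τ_data=n/σ².
Here τ₀ = 1/22.7 = 0.044053 and τ_data = 17/24.9 = 0.682731, so τ_n = 0.726784.
Rearranging for μ₀: μ₀ = (μ_n·τ_n − τ_data·x̄)/τ₀ = (6.2848·0.726784 − 0.682731·6.8) / 0.044053 = -0.074879/0.044053 ≈ -1.7.

μ₀ = -1.7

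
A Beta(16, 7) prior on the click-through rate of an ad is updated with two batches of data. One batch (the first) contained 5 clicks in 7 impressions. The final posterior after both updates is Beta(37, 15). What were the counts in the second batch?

16 clicks and 6 non-clicks

Sequential conjugate updates are equivalent to a single update on the pooled data, so total successes = posterior α − prior α and total failures = posterior β − prior β.
Total across both batches: 37−16=21 clicks, 15−7=8 non-clicks.
Subtract the first batch: 21−5=16 clicks and 8−2=6 non-clicks.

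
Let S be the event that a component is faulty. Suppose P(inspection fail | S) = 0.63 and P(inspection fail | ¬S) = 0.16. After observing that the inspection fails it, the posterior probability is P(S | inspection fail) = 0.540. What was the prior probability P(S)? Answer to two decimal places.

In odds form, posterior odds = prior odds × likelihood ratio, so prior odds = posterior odds ÷ LR.
Posterior odds = 0.540/(1−0.540) = 1.1739. LR = 0.63/0.16 = 3.9375.
Prior odds = 1.1739/3.9375 = 0.2981, so P(S) = 0.2981/(1+0.2981) ≈ 0.23.

P(S) = 0.23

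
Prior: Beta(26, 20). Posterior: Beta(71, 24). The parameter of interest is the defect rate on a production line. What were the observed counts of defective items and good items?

Beta is conjugate to the binomial likelihood: posterior = Beta(α+s, β+f).
So s = 71 − 26 = 45 and f = 24 − 20 = 4.

45 defective items and 4 good items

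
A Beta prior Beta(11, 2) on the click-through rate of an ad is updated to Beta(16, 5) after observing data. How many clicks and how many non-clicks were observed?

A Beta(a, b) prior with s successes and f failures in binomial data gives a Beta(a+s, b+f) posterior.
Match parameters: s=16−11=5, f=5−2=3.

5 clicks and 3 non-clicks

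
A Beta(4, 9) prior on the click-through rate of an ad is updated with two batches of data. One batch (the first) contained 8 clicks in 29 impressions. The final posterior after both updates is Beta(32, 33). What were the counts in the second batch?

Sequential conjugate updates are equivalent to a single update on the pooled data, so total successes = posterior α − prior α and total failures = posterior β − prior β.
Total across both batches: 32−4=28 clicks, 33−9=24 non-clicks.
Subtract the first batch: 28−8=20 clicks and 24−21=3 non-clicks.

20 clicks and 3 non-clicks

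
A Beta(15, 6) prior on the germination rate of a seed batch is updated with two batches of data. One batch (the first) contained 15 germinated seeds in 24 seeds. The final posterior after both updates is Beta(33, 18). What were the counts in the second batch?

Sequential conjugate updates are equivalent to a single update on the pooled data, so total successes = posterior α − prior α and total failures = posterior β − prior β.
Total across both batches: 33−15=18 germinated seeds, 18−6=12 non-germinating seeds.
Subtract the first batch: 18−15=3 germinated seeds and 12−9=3 non-germinating seeds.

3 germinated seeds and 3 non-germinating seeds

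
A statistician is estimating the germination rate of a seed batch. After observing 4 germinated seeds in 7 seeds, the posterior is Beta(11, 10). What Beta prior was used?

A Beta(a, b) prior with s successes and f failures in binomial data gives a Beta(a+s, b+f) posterior.
So a = 11 − 4 = 7 and b = 10 − 3 = 7.

Beta(7, 7)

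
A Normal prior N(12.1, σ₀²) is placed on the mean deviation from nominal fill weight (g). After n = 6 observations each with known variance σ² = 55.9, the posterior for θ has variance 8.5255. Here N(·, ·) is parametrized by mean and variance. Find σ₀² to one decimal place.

Posterior precision equals prior precision plus data precision: 1/σ_n² = 1/σ₀² + n/σ².
So 1/σ₀² = 1/8.5255 − 6/55.9 = 0.117295 − 0.107335 = 0.009960.
Hence σ₀² = 1/0.009960 ≈ 100.4.

σ₀² = 100.4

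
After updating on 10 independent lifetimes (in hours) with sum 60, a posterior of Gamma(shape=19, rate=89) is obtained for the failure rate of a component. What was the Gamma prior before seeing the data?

Gamma(shape=9, rate=29)

For an exponential likelihood with a Gamma(α, β) prior on the rate, n observations with total T give posterior Gamma(α+n, β+T).
So α = 19 − 10 = 9 and β = 89 − 60 = 29.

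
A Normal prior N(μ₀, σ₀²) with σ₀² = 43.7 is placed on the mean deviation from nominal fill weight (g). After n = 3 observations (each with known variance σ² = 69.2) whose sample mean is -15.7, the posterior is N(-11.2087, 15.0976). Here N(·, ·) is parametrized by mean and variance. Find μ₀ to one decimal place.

The posterior mean is a precision-weighted average: μ_n = (τ₀μ₀ + τ_data·x̄)/(τ₀+τ_data), with τ₀=1/σ₀² and τ_data=n/σ².
Here τ₀ = 1/43.7 = 0.022883 and τ_data = 3/69.2 = 0.043353, so τ_n = 0.066236.
Rearranging for μ₀: μ₀ = (μ_n·τ_n − τ_data·x̄)/τ₀ = (-11.2087·0.066236 − 0.043353·-15.7) / 0.022883 = -0.061777/0.022883 ≈ -2.7.

μ₀ = -2.7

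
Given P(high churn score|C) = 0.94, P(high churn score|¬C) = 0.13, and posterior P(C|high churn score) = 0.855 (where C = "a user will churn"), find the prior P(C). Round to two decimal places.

In odds form, posterior odds = prior odds × likelihood ratio, so prior odds = posterior odds ÷ LR.
Posterior odds = 0.855/(1−0.855) = 5.8966. LR = 0.94/0.13 = 7.2308.
Prior odds = 5.8966/7.2308 = 0.8155, so P(C) = 0.8155/(1+0.8155) ≈ 0.45.

P(C) = 0.45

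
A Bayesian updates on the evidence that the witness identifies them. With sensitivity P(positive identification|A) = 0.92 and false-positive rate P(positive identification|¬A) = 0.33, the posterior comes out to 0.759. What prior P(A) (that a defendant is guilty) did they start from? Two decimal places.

P(A) = 0.53

Bayes' rule in odds form gives O(A|E) = O(A)·[P(E|A)/P(E|¬A)], hence O(A) = O(A|E)/LR.
Posterior odds = 0.759/(1−0.759) = 3.1494. LR = 0.92/0.33 = 2.7879.
Prior odds = 3.1494/2.7879 = 1.1297, so P(A) = 1.1297/(1+1.1297) ≈ 0.53.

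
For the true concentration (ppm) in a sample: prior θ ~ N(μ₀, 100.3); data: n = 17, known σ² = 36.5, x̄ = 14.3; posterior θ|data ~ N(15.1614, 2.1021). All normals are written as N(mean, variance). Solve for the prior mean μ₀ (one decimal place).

With known observation variance, the Normal–Normal posterior has precision τ_n = τ₀ + n/σ² and mean μ_n = (τ₀μ₀ + (n/σ²)x̄)/τ_n.
Here τ₀ = 1/100.3 = 0.009970 and τ_data = 17/36.5 = 0.465753, so τ_n = 0.475723.
Rearranging for μ₀: μ₀ = (μ_n·τ_n − τ_data·x̄)/τ₀ = (15.1614·0.475723 − 0.465753·14.3) / 0.009970 = 0.552359/0.009970 ≈ 55.4.

μ₀ = 55.4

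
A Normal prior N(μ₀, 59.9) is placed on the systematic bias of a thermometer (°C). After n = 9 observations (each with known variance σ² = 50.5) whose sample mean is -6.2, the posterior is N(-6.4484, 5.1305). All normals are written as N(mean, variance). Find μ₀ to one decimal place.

With known observation variance, the Normal–Normal posterior has precision τ_n = τ₀ + n/σ² and mean μ_n = (τ₀μ₀ + (n/σ²)x̄)/τ_n.
Here τ₀ = 1/59.9 = 0.016694 and τ_data = 9/50.5 = 0.178218, so τ_n = 0.194912.
Rearranging for μ₀: μ₀ = (μ_n·τ_n − τ_data·x̄)/τ₀ = (-6.4484·0.194912 − 0.178218·-6.2) / 0.016694 = -0.151919/0.016694 ≈ -9.1.

μ₀ = -9.1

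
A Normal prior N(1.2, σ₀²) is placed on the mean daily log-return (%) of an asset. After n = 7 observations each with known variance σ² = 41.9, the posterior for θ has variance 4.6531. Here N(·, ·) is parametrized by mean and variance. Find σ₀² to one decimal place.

σ₀² = 20.9

For the Normal–Normal model with known σ², precisions add: τ_n = τ₀ + n/σ².
So 1/σ₀² = 1/4.6531 − 7/41.9 = 0.214910 − 0.167064 = 0.047846.
Hence σ₀² = 1/0.047846 ≈ 20.9.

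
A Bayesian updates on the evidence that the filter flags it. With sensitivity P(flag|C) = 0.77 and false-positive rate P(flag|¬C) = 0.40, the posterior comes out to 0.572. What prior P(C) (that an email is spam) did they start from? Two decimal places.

In odds form, posterior odds = prior odds × likelihood ratio, so prior odds = posterior odds ÷ LR.
Posterior odds = 0.572/(1−0.572) = 1.3364. LR = 0.77/0.40 = 1.9250.
Prior odds = 1.3364/1.9250 = 0.6942, so P(C) = 0.6942/(1+0.6942) ≈ 0.41.

P(C) = 0.41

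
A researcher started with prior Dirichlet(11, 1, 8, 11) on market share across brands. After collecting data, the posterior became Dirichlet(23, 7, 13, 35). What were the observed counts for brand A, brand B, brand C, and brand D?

counts (12, 6, 5, 24)

For a Dirichlet(α) prior with multinomial counts c, the posterior is Dirichlet(α + c) componentwise.
Counts are posterior − prior componentwise: 23−11=12, 7−1=6, 13−8=5, 35−11=24.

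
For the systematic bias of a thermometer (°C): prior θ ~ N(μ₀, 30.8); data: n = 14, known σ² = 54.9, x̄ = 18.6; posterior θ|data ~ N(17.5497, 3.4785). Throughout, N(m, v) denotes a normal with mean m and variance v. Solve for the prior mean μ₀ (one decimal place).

μ₀ = 9.3

With known observation variance, the Normal–Normal posterior has precision τ_n = τ₀ + n/σ² and mean μ_n = (τ₀μ₀ + (n/σ²)x̄)/τ_n.
Here τ₀ = 1/30.8 = 0.032468 and τ_data = 14/54.9 = 0.255009, so τ_n = 0.287477.
Rearranging for μ₀: μ₀ = (μ_n·τ_n − τ_data·x̄)/τ₀ = (17.5497·0.287477 − 0.255009·18.6) / 0.032468 = 0.301968/0.032468 ≈ 9.3.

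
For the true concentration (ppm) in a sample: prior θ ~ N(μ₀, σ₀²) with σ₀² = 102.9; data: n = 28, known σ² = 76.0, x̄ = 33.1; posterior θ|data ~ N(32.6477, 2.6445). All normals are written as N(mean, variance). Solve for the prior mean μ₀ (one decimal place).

With known observation variance, the Normal–Normal posterior has precision τ_n = τ₀ + n/σ² and mean μ_n = (τ₀μ₀ + (n/σ²)x̄)/τ_n.
Here τ₀ = 1/102.9 = 0.009718 and τ_data = 28/76.0 = 0.368421, so τ_n = 0.378139.
Rearranging for μ₀: μ₀ = (μ_n·τ_n − τ_data·x̄)/τ₀ = (32.6477·0.378139 − 0.368421·33.1) / 0.009718 = 0.150634/0.009718 ≈ 15.5.

μ₀ = 15.5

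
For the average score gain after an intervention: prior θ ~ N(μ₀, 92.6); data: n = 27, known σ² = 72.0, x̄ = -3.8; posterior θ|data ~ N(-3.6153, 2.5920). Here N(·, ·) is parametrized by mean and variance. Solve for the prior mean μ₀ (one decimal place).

μ₀ = 2.8

With known observation variance, the Normal–Normal posterior has precision τ_n = τ₀ + n/σ² and mean μ_n = (τ₀μ₀ + (n/σ²)x̄)/τ_n.
Here τ₀ = 1/92.6 = 0.010799 and τ_data = 27/72.0 = 0.375000, so τ_n = 0.385799.
Rearranging for μ₀: μ₀ = (μ_n·τ_n − τ_data·x̄)/τ₀ = (-3.6153·0.385799 − 0.375000·-3.8) / 0.010799 = 0.030221/0.010799 ≈ 2.8.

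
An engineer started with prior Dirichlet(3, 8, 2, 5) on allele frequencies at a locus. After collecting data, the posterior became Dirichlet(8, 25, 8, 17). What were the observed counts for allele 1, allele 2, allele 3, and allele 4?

counts (5, 17, 6, 12)

For a Dirichlet(α) prior with multinomial counts c, the posterior is Dirichlet(α + c) componentwise.
Counts are posterior − prior componentwise: 8−3=5, 25−8=17, 8−2=6, 17−5=12.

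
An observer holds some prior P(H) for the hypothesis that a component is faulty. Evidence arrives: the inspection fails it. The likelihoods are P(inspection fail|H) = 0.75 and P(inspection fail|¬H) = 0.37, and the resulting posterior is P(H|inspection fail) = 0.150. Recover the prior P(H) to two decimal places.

Bayes' rule in odds form gives O(H|E) = O(H)·[P(E|H)/P(E|¬H)], hence O(H) = O(H|E)/LR.
Posterior odds = 0.150/(1−0.150) = 0.1765. LR = 0.75/0.37 = 2.0270.
Prior odds = 0.1765/2.0270 = 0.0871, so P(H) = 0.0871/(1+0.0871) ≈ 0.08.

P(H) = 0.08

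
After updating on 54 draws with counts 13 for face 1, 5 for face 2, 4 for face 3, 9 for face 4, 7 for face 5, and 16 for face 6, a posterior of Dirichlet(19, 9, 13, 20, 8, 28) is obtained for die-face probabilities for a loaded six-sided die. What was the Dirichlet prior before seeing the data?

For a Dirichlet(α) prior with multinomial counts c, the posterior is Dirichlet(α + c) componentwise.
Subtract each count from the matching posterior parameter: 19−13=6, 9−5=4, 13−4=9, 20−9=11, 8−7=1, 28−16=12.

Dirichlet(6, 4, 9, 11, 1, 12)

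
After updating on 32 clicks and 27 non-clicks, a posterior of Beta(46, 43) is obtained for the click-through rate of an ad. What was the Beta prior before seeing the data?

Beta(14, 16)

Beta is conjugate to the binomial likelihood: posterior = Beta(α+s, β+f).
So α = 46 − 32 = 14 and β = 43 − 27 = 16.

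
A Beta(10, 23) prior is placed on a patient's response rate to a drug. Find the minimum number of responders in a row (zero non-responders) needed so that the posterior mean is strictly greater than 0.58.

k = 22

After k responders and 0 non-responders the posterior is Beta(10+k, 23), with mean (10+k)/(10+23+k).
Set (10+k)/(33+k) > 0.58 and solve: k > (0.58·33 − 10)/(1 − 0.58) = 21.762.
The smallest integer exceeding 21.762 is 22.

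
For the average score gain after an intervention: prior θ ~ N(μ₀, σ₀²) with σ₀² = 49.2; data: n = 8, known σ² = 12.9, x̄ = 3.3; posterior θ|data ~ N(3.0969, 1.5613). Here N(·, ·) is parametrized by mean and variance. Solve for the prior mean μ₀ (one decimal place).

μ₀ = -3.1

With known observation variance, the Normal–Normal posterior has precision τ_n = τ₀ + n/σ² and mean μ_n = (τ₀μ₀ + (n/σ²)x̄)/τ_n.
Here τ₀ = 1/49.2 = 0.020325 and τ_data = 8/12.9 = 0.620155, so τ_n = 0.640480.
Rearranging for μ₀: μ₀ = (μ_n·τ_n − τ_data·x̄)/τ₀ = (3.0969·0.640480 − 0.620155·3.3) / 0.020325 = -0.063009/0.020325 ≈ -3.1.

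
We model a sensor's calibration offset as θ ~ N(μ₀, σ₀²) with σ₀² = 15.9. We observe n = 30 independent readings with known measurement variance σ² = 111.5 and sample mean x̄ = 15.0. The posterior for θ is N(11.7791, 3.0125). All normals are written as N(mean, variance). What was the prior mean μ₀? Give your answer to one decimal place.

The posterior mean is a precision-weighted average: μ_n = (τ₀μ₀ + τ_data·x̄)/(τ₀+τ_data), with τ₀=1/σ₀² and τ_data=n/σ².
Here τ₀ = 1/15.9 = 0.062893 and τ_data = 30/111.5 = 0.269058, so τ_n = 0.331951.
Rearranging for μ₀: μ₀ = (μ_n·τ_n − τ_data·x̄)/τ₀ = (11.7791·0.331951 − 0.269058·15.0) / 0.062893 = -0.125786/0.062893 ≈ -2.0.

μ₀ = -2.0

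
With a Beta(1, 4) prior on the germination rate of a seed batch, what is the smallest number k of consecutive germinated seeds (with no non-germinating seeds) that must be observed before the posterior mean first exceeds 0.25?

k = 1

After k germinated seeds and 0 non-germinating seeds the posterior is Beta(1+k, 4), with mean (1+k)/(1+4+k).
Set (1+k)/(5+k) > 0.25 and solve: k > (0.25·5 − 1)/(1 − 0.25) = 0.333.
The smallest integer exceeding 0.333 is 1.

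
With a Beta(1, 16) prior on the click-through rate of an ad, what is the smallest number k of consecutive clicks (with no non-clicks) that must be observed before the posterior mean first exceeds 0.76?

k = 50

After k clicks and 0 non-clicks the posterior is Beta(1+k, 16), with mean (1+k)/(1+16+k).
Set (1+k)/(17+k) > 0.76 and solve: k > (0.76·17 − 1)/(1 − 0.76) = 49.667.
The smallest integer exceeding 49.667 is 50.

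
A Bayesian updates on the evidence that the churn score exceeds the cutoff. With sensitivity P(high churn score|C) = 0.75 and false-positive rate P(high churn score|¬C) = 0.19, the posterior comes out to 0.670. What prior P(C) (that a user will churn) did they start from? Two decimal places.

P(C) = 0.34

Bayes' rule in odds form gives O(C|E) = O(C)·[P(E|C)/P(E|¬C)], hence O(C) = O(C|E)/LR.
Posterior odds = 0.670/(1−0.670) = 2.0303. LR = 0.75/0.19 = 3.9474.
Prior odds = 2.0303/3.9474 = 0.5143, so P(C) = 0.5143/(1+0.5143) ≈ 0.34.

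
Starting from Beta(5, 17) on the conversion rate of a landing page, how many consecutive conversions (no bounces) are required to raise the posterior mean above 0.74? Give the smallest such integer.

After k conversions and 0 bounces the posterior is Beta(5+k, 17), with mean (5+k)/(5+17+k).
Set (5+k)/(22+k) > 0.74 and solve: k > (0.74·22 − 5)/(1 − 0.74) = 43.385.
The smallest integer exceeding 43.385 is 44, and checking k=44: (49)/(66) = 0.7424 > 0.74.

k = 44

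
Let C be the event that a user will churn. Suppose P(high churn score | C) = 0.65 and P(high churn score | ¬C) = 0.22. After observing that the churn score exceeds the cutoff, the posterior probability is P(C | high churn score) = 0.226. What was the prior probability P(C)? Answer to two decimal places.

In odds form, posterior odds = prior odds × likelihood ratio, so prior odds = posterior odds ÷ LR.
Posterior odds = 0.226/(1−0.226) = 0.2920. LR = 0.65/0.22 = 2.9545.
Prior odds = 0.2920/2.9545 = 0.0988, so P(C) = 0.0988/(1+0.0988) ≈ 0.09.

P(C) = 0.09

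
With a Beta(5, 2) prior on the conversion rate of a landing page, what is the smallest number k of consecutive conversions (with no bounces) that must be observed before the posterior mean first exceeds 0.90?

After k conversions and 0 bounces the posterior is Beta(5+k, 2), with mean (5+k)/(5+2+k).
Set (5+k)/(7+k) > 0.90 and solve: k > (0.90·7 − 5)/(1 − 0.90) = 13.000.
The smallest integer exceeding 13.000 is 14.

k = 14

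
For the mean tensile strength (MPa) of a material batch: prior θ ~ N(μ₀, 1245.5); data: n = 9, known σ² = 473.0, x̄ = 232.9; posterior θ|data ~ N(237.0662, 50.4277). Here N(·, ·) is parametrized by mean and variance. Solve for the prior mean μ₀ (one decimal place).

μ₀ = 335.8

The posterior mean is a precision-weighted average: μ_n = (τ₀μ₀ + τ_data·x̄)/(τ₀+τ_data), with τ₀=1/σ₀² and τ_data=n/σ².
Here τ₀ = 1/1245.5 = 0.000803 and τ_data = 9/473.0 = 0.019027, so τ_n = 0.019830.
Rearranging for μ₀: μ₀ = (μ_n·τ_n − τ_data·x̄)/τ₀ = (237.0662·0.019830 − 0.019027·232.9) / 0.000803 = 0.269634/0.000803 ≈ 335.8.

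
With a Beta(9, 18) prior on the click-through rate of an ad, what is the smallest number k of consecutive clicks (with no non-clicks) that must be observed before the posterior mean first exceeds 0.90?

k = 154

After k clicks and 0 non-clicks the posterior is Beta(9+k, 18), with mean (9+k)/(9+18+k).
Set (9+k)/(27+k) > 0.90 and solve: k > (0.90·27 − 9)/(1 − 0.90) = 153.000.
The smallest integer exceeding 153.000 is 154, and checking k=154: (163)/(181) = 0.9006 > 0.90.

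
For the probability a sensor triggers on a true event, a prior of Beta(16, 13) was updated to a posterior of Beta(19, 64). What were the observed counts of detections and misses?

3 detections and 51 misses

Beta is conjugate to the binomial likelihood: posterior = Beta(a+s, b+f).
So s = 19 − 16 = 3 and f = 64 − 13 = 51.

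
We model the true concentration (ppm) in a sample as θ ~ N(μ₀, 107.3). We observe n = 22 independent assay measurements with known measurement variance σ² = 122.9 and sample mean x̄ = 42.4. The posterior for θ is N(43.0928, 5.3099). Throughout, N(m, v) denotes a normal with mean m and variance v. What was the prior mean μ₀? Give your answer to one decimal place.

The posterior mean is a precision-weighted average: μ_n = (τ₀μ₀ + τ_data·x̄)/(τ₀+τ_data), with τ₀=1/σ₀² and τ_data=n/σ².
Here τ₀ = 1/107.3 = 0.009320 and τ_data = 22/122.9 = 0.179007, so τ_n = 0.188327.
Rearranging for μ₀: μ₀ = (μ_n·τ_n − τ_data·x̄)/τ₀ = (43.0928·0.188327 − 0.179007·42.4) / 0.009320 = 0.525641/0.009320 ≈ 56.4.

μ₀ = 56.4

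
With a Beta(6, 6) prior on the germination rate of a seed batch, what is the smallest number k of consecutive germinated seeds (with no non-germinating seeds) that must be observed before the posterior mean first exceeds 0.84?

k = 26

After k germinated seeds and 0 non-germinating seeds the posterior is Beta(6+k, 6), with mean (6+k)/(6+6+k).
Set (6+k)/(12+k) > 0.84 and solve: k > (0.84·12 − 6)/(1 − 0.84) = 25.500.
The smallest integer exceeding 25.500 is 26.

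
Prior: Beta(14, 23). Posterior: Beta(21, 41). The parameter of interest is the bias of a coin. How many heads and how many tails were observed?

7 heads and 18 tails

A Beta(α, β) prior with s successes and f failures in binomial data gives a Beta(α+s, β+f) posterior.
Match parameters: s=21−14=7, f=41−23=18.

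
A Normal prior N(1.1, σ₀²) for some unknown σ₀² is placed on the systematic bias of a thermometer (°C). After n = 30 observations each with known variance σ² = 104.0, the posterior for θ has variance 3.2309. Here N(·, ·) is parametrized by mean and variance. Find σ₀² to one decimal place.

σ₀² = 47.5

For the Normal–Normal model with known σ², precisions add: τ_n = τ₀ + n/σ².
So 1/σ₀² = 1/3.2309 − 30/104.0 = 0.309511 − 0.288462 = 0.021049.
Hence σ₀² = 1/0.021049 ≈ 47.5.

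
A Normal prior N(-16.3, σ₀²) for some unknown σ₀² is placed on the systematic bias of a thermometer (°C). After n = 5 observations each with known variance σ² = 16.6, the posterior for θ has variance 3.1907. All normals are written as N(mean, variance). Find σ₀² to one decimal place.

For the Normal–Normal model with known σ², precisions add: τ_n = τ₀ + n/σ².
So 1/σ₀² = 1/3.1907 − 5/16.6 = 0.313411 − 0.301205 = 0.012206.
Hence σ₀² = 1/0.012206 ≈ 81.9.

σ₀² = 81.9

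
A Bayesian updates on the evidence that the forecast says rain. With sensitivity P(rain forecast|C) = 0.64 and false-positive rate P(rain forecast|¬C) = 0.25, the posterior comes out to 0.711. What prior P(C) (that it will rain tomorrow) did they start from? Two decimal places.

P(C) = 0.49

In odds form, posterior odds = prior odds × likelihood ratio, so prior odds = posterior odds ÷ LR.
Posterior odds = 0.711/(1−0.711) = 2.4602. LR = 0.64/0.25 = 2.5600.
Prior odds = 2.4602/2.5600 = 0.9610, so P(C) = 0.9610/(1+0.9610) ≈ 0.49.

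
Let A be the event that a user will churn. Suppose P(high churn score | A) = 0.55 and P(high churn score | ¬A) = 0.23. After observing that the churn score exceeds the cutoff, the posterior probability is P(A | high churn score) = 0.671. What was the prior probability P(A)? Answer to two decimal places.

In odds form, posterior odds = prior odds × likelihood ratio, so prior odds = posterior odds ÷ LR.
Posterior odds = 0.671/(1−0.671) = 2.0395. LR = 0.55/0.23 = 2.3913.
Prior odds = 2.0395/2.3913 = 0.8529, so P(A) = 0.8529/(1+0.8529) ≈ 0.46.

P(A) = 0.46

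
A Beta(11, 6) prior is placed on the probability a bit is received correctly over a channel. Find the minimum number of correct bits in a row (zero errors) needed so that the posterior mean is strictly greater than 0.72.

k = 5

After k correct bits and 0 errors the posterior is Beta(11+k, 6), with mean (11+k)/(11+6+k).
Set (11+k)/(17+k) > 0.72 and solve: k > (0.72·17 − 11)/(1 − 0.72) = 4.429.
The smallest integer exceeding 4.429 is 5, and checking k=5: (16)/(22) = 0.7273 > 0.72.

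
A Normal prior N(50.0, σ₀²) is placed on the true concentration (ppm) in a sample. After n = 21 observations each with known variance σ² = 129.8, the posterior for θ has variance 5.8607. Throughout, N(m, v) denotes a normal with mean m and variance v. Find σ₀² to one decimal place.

For the Normal–Normal model with known σ², precisions add: τ_n = τ₀ + n/σ².
So 1/σ₀² = 1/5.8607 − 21/129.8 = 0.170628 − 0.161787 = 0.008841.
Hence σ₀² = 1/0.008841 ≈ 113.1.

σ₀² = 113.1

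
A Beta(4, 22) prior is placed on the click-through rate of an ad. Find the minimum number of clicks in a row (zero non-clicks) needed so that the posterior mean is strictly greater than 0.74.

k = 59

After k clicks and 0 non-clicks the posterior is Beta(4+k, 22), with mean (4+k)/(4+22+k).
Set (4+k)/(26+k) > 0.74 and solve: k > (0.74·26 − 4)/(1 − 0.74) = 58.615.
The smallest integer exceeding 58.615 is 59, and checking k=59: (63)/(85) = 0.7412 > 0.74.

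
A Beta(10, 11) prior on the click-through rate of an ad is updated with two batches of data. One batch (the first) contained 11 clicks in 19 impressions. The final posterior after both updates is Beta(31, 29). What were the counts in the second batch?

10 clicks and 10 non-clicks

Sequential conjugate updates are equivalent to a single update on the pooled data, so total successes = posterior α − prior α and total failures = posterior β − prior β.
Total across both batches: 31−10=21 clicks, 29−11=18 non-clicks.
Subtract the first batch: 21−11=10 clicks and 18−8=10 non-clicks.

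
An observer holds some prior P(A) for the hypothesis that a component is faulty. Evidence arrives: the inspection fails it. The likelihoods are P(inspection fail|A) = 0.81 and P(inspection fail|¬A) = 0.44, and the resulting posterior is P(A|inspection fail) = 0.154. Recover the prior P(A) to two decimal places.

In odds form, posterior odds = prior odds × likelihood ratio, so prior odds = posterior odds ÷ LR.
Posterior odds = 0.154/(1−0.154) = 0.1820. LR = 0.81/0.44 = 1.8409.
Prior odds = 0.1820/1.8409 = 0.0989, so P(A) = 0.0989/(1+0.0989) ≈ 0.09.

P(A) = 0.09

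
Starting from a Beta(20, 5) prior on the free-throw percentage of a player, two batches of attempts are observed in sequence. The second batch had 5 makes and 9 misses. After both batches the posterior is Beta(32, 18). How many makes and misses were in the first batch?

Sequential conjugate updates are equivalent to a single update on the pooled data, so total successes = posterior α − prior α and total failures = posterior β − prior β.
Total across both batches: 32−20=12 makes, 18−5=13 misses.
Subtract the second batch: 12−5=7 makes and 13−9=4 misses.

7 makes and 4 misses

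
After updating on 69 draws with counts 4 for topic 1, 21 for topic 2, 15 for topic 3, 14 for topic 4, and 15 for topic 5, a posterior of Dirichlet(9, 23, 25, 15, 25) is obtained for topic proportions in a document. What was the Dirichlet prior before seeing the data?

For a Dirichlet(α) prior with multinomial counts c, the posterior is Dirichlet(α + c) componentwise.
Subtract each count from the matching posterior parameter: 9−4=5, 23−21=2, 25−15=10, 15−14=1, 25−15=10.

Dirichlet(5, 2, 10, 1, 10)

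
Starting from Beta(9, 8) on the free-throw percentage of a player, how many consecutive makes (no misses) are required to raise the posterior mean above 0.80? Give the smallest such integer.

k = 24

After k makes and 0 misses the posterior is Beta(9+k, 8), with mean (9+k)/(9+8+k).
Set (9+k)/(17+k) > 0.80 and solve: k > (0.80·17 − 9)/(1 − 0.80) = 23.000.
The smallest integer exceeding 23.000 is 24, and checking k=24: (33)/(41) = 0.8049 > 0.80.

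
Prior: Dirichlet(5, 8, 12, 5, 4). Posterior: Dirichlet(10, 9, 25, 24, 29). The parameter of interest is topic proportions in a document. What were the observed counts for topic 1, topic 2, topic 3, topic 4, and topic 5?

For a Dirichlet(α) prior with multinomial counts c, the posterior is Dirichlet(α + c) componentwise.
Counts are posterior − prior componentwise: 10−5=5, 9−8=1, 25−12=13, 24−5=19, 29−4=25.

counts (5, 1, 13, 19, 25)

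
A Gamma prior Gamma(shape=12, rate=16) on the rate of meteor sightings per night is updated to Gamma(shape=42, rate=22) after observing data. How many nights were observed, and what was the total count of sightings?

A Gamma(α, β) prior (rate parametrization) on a Poisson rate with n observations summing to S gives posterior Gamma(α+S, β+n).
Matching: Σxᵢ = 42 − 12 = 30 and n = 22 − 16 = 6.

n = 6 nights with total 30 sightings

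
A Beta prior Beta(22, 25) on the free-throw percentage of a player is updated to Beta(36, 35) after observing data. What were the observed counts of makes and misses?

A Beta(α, β) prior with s successes and f failures in binomial data gives a Beta(α+s, β+f) posterior.
Match parameters: s=36−22=14, f=35−25=10.

14 makes and 10 misses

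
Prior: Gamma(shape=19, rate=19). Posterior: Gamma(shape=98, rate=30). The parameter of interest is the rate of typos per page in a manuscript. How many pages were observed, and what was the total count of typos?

Gamma–Poisson conjugacy: posterior shape = α + Σxᵢ, posterior rate = β + n.
Matching: Σxᵢ = 98 − 19 = 79 and n = 30 − 19 = 11.

n = 11 pages with total 79 typos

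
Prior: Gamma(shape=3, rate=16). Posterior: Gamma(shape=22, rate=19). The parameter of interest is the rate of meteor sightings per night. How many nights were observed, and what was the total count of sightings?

n = 3 nights with total 19 sightings

A Gamma(α, β) prior (rate parametrization) on a Poisson rate with n observations summing to S gives posterior Gamma(α+S, β+n).
Matching: Σxᵢ = 22 − 3 = 19 and n = 19 − 16 = 3.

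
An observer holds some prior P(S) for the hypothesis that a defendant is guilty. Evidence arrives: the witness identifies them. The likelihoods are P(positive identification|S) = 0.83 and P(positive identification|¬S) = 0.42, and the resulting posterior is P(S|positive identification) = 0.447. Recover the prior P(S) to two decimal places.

In odds form, posterior odds = prior odds × likelihood ratio, so prior odds = posterior odds ÷ LR.
Posterior odds = 0.447/(1−0.447) = 0.8083. LR = 0.83/0.42 = 1.9762.
Prior odds = 0.8083/1.9762 = 0.4090, so P(S) = 0.4090/(1+0.4090) ≈ 0.29.

P(S) = 0.29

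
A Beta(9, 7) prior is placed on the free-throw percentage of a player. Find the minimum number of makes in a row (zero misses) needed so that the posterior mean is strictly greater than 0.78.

k = 16

After k makes and 0 misses the posterior is Beta(9+k, 7), with mean (9+k)/(9+7+k).
Set (9+k)/(16+k) > 0.78 and solve: k > (0.78·16 − 9)/(1 − 0.78) = 15.818.
The smallest integer exceeding 15.818 is 16.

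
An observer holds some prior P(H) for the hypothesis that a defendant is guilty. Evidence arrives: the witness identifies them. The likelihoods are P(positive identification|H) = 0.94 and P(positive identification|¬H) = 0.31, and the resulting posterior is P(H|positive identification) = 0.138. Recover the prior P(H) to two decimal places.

P(H) = 0.05

Bayes' rule in odds form gives O(H|E) = O(H)·[P(E|H)/P(E|¬H)], hence O(H) = O(H|E)/LR.
Posterior odds = 0.138/(1−0.138) = 0.1601. LR = 0.94/0.31 = 3.0323.
Prior odds = 0.1601/3.0323 = 0.0528, so P(H) = 0.0528/(1+0.0528) ≈ 0.05.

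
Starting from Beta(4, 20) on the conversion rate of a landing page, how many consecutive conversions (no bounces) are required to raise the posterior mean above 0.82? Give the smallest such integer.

After k conversions and 0 bounces the posterior is Beta(4+k, 20), with mean (4+k)/(4+20+k).
Set (4+k)/(24+k) > 0.82 and solve: k > (0.82·24 − 4)/(1 − 0.82) = 87.111.
The smallest integer exceeding 87.111 is 88, and checking k=88: (92)/(112) = 0.8214 > 0.82.

k = 88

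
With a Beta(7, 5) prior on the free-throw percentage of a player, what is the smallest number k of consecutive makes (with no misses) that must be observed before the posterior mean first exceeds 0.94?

After k makes and 0 misses the posterior is Beta(7+k, 5), with mean (7+k)/(7+5+k).
Set (7+k)/(12+k) > 0.94 and solve: k > (0.94·12 − 7)/(1 − 0.94) = 71.333.
The smallest integer exceeding 71.333 is 72.

k = 72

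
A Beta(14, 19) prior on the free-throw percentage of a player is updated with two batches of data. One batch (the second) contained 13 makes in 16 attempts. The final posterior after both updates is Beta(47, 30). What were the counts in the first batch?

Because Beta–binomial updating is additive in the counts, the combined data contributed (α_post−α_prior, β_post−β_prior) successes and failures.
Total across both batches: 47−14=33 makes, 30−19=11 misses.
Subtract the second batch: 33−13=20 makes and 11−3=8 misses.

20 makes and 8 misses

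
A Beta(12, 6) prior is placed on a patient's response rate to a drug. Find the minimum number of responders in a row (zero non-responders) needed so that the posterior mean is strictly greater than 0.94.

After k responders and 0 non-responders the posterior is Beta(12+k, 6), with mean (12+k)/(12+6+k).
Set (12+k)/(18+k) > 0.94 and solve: k > (0.94·18 − 12)/(1 − 0.94) = 82.000.
The smallest integer exceeding 82.000 is 83.

k = 83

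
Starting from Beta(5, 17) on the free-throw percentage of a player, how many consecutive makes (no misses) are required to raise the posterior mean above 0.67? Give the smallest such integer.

After k makes and 0 misses the posterior is Beta(5+k, 17), with mean (5+k)/(5+17+k).
Set (5+k)/(22+k) > 0.67 and solve: k > (0.67·22 − 5)/(1 − 0.67) = 29.515.
The smallest integer exceeding 29.515 is 30.

k = 30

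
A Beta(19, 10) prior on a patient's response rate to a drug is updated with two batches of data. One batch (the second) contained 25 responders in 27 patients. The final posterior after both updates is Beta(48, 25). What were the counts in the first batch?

Because Beta–binomial updating is additive in the counts, the combined data contributed (α_post−α_prior, β_post−β_prior) successes and failures.
Total across both batches: 48−19=29 responders, 25−10=15 non-responders.
Subtract the second batch: 29−25=4 responders and 15−2=13 non-responders.

4 responders and 13 non-responders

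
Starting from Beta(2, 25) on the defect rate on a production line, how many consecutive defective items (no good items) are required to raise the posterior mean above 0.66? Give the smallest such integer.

After k defective items and 0 good items the posterior is Beta(2+k, 25), with mean (2+k)/(2+25+k).
Set (2+k)/(27+k) > 0.66 and solve: k > (0.66·27 − 2)/(1 − 0.66) = 46.529.
The smallest integer exceeding 46.529 is 47.

k = 47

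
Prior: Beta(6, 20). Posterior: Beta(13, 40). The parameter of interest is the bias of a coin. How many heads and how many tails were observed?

Under Beta–binomial conjugacy the posterior parameters are (a+s, b+f).
Match parameters: s=13−6=7, f=40−20=20.

7 heads and 20 tails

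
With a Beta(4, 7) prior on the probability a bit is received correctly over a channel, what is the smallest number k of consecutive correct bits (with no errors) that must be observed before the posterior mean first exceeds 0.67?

After k correct bits and 0 errors the posterior is Beta(4+k, 7), with mean (4+k)/(4+7+k).
Set (4+k)/(11+k) > 0.67 and solve: k > (0.67·11 − 4)/(1 − 0.67) = 10.212.
The smallest integer exceeding 10.212 is 11, and checking k=11: (15)/(22) = 0.6818 > 0.67.

k = 11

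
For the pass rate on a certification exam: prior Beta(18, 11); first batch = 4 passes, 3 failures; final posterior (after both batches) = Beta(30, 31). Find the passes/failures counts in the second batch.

Because Beta–binomial updating is additive in the counts, the combined data contributed (α_post−α_prior, β_post−β_prior) successes and failures.
Total across both batches: 30−18=12 passes, 31−11=20 failures.
Subtract the first batch: 12−4=8 passes and 20−3=17 failures.

8 passes and 17 failures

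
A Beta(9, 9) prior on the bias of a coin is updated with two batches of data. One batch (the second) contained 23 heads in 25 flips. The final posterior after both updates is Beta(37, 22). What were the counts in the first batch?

5 heads and 11 tails

Sequential conjugate updates are equivalent to a single update on the pooled data, so total successes = posterior α − prior α and total failures = posterior β − prior β.
Total across both batches: 37−9=28 heads, 22−9=13 tails.
Subtract the second batch: 28−23=5 heads and 13−2=11 tails.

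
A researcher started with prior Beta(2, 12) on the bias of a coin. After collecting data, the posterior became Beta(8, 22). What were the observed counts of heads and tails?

6 heads and 10 tails

Beta is conjugate to the binomial likelihood: posterior = Beta(α+s, β+f).
Match parameters: s=8−2=6, f=22−12=10.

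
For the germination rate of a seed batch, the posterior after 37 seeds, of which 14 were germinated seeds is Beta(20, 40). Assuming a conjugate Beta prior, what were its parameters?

Beta(6, 17)

A Beta(α, β) prior with s successes and f failures in binomial data gives a Beta(α+s, β+f) posterior.
Subtract the data counts: 20−14=6, 40−23=17.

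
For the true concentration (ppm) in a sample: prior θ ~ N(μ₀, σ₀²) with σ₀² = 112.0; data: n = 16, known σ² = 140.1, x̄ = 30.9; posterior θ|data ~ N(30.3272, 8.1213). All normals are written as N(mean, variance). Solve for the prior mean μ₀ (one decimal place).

With known observation variance, the Normal–Normal posterior has precision τ_n = τ₀ + n/σ² and mean μ_n = (τ₀μ₀ + (n/σ²)x̄)/τ_n.
Here τ₀ = 1/112.0 = 0.008929 and τ_data = 16/140.1 = 0.114204, so τ_n = 0.123133.
Rearranging for μ₀: μ₀ = (μ_n·τ_n − τ_data·x̄)/τ₀ = (30.3272·0.123133 − 0.114204·30.9) / 0.008929 = 0.205376/0.008929 ≈ 23.0.

μ₀ = 23.0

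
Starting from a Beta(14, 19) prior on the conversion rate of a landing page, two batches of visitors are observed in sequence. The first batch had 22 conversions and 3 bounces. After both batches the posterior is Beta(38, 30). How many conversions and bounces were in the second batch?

Sequential conjugate updates are equivalent to a single update on the pooled data, so total successes = posterior α − prior α and total failures = posterior β − prior β.
Total across both batches: 38−14=24 conversions, 30−19=11 bounces.
Subtract the first batch: 24−22=2 conversions and 11−3=8 bounces.

2 conversions and 8 bounces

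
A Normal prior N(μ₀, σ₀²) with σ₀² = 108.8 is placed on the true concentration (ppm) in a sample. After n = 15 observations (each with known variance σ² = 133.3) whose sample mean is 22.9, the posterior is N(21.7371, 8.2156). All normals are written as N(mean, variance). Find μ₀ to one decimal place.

With known observation variance, the Normal–Normal posterior has precision τ_n = τ₀ + n/σ² and mean μ_n = (τ₀μ₀ + (n/σ²)x̄)/τ_n.
Here τ₀ = 1/108.8 = 0.009191 and τ_data = 15/133.3 = 0.112528, so τ_n = 0.121719.
Rearranging for μ₀: μ₀ = (μ_n·τ_n − τ_data·x̄)/τ₀ = (21.7371·0.121719 − 0.112528·22.9) / 0.009191 = 0.068927/0.009191 ≈ 7.5.

μ₀ = 7.5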